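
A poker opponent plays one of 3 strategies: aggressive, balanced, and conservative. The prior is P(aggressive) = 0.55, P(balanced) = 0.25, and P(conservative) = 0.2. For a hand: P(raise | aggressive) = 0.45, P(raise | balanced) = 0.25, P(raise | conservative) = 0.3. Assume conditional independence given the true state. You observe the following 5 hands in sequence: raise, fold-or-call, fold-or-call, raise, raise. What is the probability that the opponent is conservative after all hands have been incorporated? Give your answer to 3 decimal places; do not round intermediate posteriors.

Apply Bayes' rule sequentially, carrying P(conservative) forward.
After 'raise': normaliser = 0.45·0.5500 + 0.25·0.2500 + 0.3·0.2000; P(aggressive) ≈ 0.6689, P(balanced) ≈ 0.1689, P(conservative) ≈ 0.1622
After 'fold-or-call': normaliser = 0.55·0.6689 + 0.75·0.1689 + 0.7·0.1622; P(aggressive) ≈ 0.6050, P(balanced) ≈ 0.2083, P(conservative) ≈ 0.1867
After 'fold-or-call': normaliser = 0.55·0.6050 + 0.75·0.2083 + 0.7·0.1867; P(aggressive) ≈ 0.5370, P(balanced) ≈ 0.2522, P(conservative) ≈ 0.2109
After 'raise': normaliser = 0.45·0.5370 + 0.25·0.2522 + 0.3·0.2109; P(aggressive) ≈ 0.6567, P(balanced) ≈ 0.1713, P(conservative) ≈ 0.1719
After 'raise': normaliser = 0.45·0.6567 + 0.25·0.1713 + 0.3·0.1719; P(aggressive) ≈ 0.7579, P(balanced) ≈ 0.1098, P(conservative) ≈ 0.1323

0.132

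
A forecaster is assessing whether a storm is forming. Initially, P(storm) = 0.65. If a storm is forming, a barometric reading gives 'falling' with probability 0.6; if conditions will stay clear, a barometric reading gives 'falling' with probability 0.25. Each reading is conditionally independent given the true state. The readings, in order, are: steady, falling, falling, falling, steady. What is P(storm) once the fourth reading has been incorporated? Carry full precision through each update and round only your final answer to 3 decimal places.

0.932

After 'steady': P(storm) = 0.4·0.6500 / (0.4·0.6500 + 0.75·0.3500) ≈ 0.4976
After 'falling': P(storm) = 0.6·0.4976 / (0.6·0.4976 + 0.25·0.5024) ≈ 0.7039
After 'falling': P(storm) = 0.6·0.7039 / (0.6·0.7039 + 0.25·0.2961) ≈ 0.8509
After 'falling': P(storm) = 0.6·0.8509 / (0.6·0.8509 + 0.25·0.1491) ≈ 0.9319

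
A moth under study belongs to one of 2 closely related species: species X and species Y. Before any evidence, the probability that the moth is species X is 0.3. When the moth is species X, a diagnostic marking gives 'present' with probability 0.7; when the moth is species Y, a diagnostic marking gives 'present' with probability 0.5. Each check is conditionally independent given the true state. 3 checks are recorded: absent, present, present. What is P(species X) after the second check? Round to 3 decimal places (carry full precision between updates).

Each posterior becomes the prior for the next update.
After 'absent': P(species X) = 0.3·0.3000 / (0.3·0.3000 + 0.5·0.7000) ≈ 0.2045
After 'present': P(species X) = 0.7·0.2045 / (0.7·0.2045 + 0.5·0.7955) ≈ 0.2647

0.265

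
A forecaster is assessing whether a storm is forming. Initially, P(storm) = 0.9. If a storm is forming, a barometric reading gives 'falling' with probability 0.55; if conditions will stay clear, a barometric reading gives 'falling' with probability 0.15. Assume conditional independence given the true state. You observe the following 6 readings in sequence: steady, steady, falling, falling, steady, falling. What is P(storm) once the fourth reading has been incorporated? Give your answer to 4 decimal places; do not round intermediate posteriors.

0.9714

Each posterior becomes the prior for the next update.
After 'steady': P(storm) = 0.45·0.9000 / (0.45·0.9000 + 0.85·0.1000) ≈ 0.8265
After 'steady': P(storm) = 0.45·0.8265 / (0.45·0.8265 + 0.85·0.1735) ≈ 0.7161
After 'falling': P(storm) = 0.55·0.7161 / (0.55·0.7161 + 0.15·0.2839) ≈ 0.9024
After 'falling': P(storm) = 0.55·0.9024 / (0.55·0.9024 + 0.15·0.0976) ≈ 0.9714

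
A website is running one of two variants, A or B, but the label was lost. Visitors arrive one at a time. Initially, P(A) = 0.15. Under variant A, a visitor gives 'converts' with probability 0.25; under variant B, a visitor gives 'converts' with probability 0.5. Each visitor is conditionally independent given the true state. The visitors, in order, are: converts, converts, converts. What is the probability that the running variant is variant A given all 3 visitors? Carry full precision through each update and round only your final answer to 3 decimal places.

0.022

After 'converts': P(A) = 0.25·0.1500 / (0.25·0.1500 + 0.5·0.8500) ≈ 0.0811
After 'converts': P(A) = 0.25·0.0811 / (0.25·0.0811 + 0.5·0.9189) ≈ 0.0423
After 'converts': P(A) = 0.25·0.0423 / (0.25·0.0423 + 0.5·0.9577) ≈ 0.0216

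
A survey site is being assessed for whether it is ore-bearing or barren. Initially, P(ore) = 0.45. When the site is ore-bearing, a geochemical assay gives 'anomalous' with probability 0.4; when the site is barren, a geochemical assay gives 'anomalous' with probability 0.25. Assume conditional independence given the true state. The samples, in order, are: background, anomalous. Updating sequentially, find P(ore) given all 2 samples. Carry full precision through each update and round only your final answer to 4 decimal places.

0.5115

After 'background': P(ore) = 0.6·0.4500 / (0.6·0.4500 + 0.75·0.5500) ≈ 0.3956
After 'anomalous': P(ore) = 0.4·0.3956 / (0.4·0.3956 + 0.25·0.6044) ≈ 0.5115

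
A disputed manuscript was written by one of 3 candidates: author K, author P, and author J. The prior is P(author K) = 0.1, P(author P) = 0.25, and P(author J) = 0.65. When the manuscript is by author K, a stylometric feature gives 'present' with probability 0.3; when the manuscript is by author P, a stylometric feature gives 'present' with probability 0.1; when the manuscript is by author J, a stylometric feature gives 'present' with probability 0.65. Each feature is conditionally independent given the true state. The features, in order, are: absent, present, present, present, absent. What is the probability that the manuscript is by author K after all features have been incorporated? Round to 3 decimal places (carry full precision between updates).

After 'absent': normaliser = 0.7·0.1000 + 0.9·0.2500 + 0.35·0.6500; P(author K) ≈ 0.1340, P(author P) ≈ 0.4306, P(author J) ≈ 0.4354
After 'present': normaliser = 0.3·0.1340 + 0.1·0.4306 + 0.65·0.4354; P(author K) ≈ 0.1097, P(author P) ≈ 0.1176, P(author J) ≈ 0.7727
After 'present': normaliser = 0.3·0.1097 + 0.1·0.1176 + 0.65·0.7727; P(author K) ≈ 0.0602, P(author P) ≈ 0.0215, P(author J) ≈ 0.9183
After 'present': normaliser = 0.3·0.0602 + 0.1·0.0215 + 0.65·0.9183; P(author K) ≈ 0.0293, P(author P) ≈ 0.0035, P(author J) ≈ 0.9673
After 'absent': normaliser = 0.7·0.0293 + 0.9·0.0035 + 0.35·0.9673; P(author K) ≈ 0.0566, P(author P) ≈ 0.0087, P(author J) ≈ 0.9348

0.057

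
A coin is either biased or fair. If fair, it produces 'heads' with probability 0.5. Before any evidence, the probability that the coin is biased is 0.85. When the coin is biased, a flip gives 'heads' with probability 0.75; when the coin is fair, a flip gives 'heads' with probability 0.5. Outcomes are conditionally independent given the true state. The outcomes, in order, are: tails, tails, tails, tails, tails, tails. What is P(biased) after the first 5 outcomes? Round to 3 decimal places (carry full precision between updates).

0.150

Apply Bayes' rule sequentially, carrying P(biased) forward.
After 'tails': P(biased) = 0.25·0.8500 / (0.25·0.8500 + 0.5·0.1500) ≈ 0.7391
After 'tails': P(biased) = 0.25·0.7391 / (0.25·0.7391 + 0.5·0.2609) ≈ 0.5862
After 'tails': P(biased) = 0.25·0.5862 / (0.25·0.5862 + 0.5·0.4138) ≈ 0.4146
After 'tails': P(biased) = 0.25·0.4146 / (0.25·0.4146 + 0.5·0.5854) ≈ 0.2615
After 'tails': P(biased) = 0.25·0.2615 / (0.25·0.2615 + 0.5·0.7385) ≈ 0.1504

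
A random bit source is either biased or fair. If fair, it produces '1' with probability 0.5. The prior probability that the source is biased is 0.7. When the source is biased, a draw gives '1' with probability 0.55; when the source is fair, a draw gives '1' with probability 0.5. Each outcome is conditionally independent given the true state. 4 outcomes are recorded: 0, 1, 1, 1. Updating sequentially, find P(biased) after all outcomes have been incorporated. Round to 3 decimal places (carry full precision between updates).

After '0': P(biased) = 0.45·0.7000 / (0.45·0.7000 + 0.5·0.3000) ≈ 0.6774
After '1': P(biased) = 0.55·0.6774 / (0.55·0.6774 + 0.5·0.3226) ≈ 0.6979
After '1': P(biased) = 0.55·0.6979 / (0.55·0.6979 + 0.5·0.3021) ≈ 0.7176
After '1': P(biased) = 0.55·0.7176 / (0.55·0.7176 + 0.5·0.2824) ≈ 0.7365

0.737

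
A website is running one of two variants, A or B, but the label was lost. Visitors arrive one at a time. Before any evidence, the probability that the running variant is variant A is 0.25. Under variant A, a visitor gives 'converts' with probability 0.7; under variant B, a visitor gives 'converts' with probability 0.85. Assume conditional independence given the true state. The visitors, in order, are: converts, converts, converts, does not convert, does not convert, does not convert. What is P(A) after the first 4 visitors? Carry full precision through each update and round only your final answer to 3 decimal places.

After 'converts': P(A) = 0.7·0.2500 / (0.7·0.2500 + 0.85·0.7500) ≈ 0.2154
After 'converts': P(A) = 0.7·0.2154 / (0.7·0.2154 + 0.85·0.7846) ≈ 0.1844
After 'converts': P(A) = 0.7·0.1844 / (0.7·0.1844 + 0.85·0.8156) ≈ 0.1570
After 'does not convert': P(A) = 0.3·0.1570 / (0.3·0.1570 + 0.15·0.8430) ≈ 0.2713

0.271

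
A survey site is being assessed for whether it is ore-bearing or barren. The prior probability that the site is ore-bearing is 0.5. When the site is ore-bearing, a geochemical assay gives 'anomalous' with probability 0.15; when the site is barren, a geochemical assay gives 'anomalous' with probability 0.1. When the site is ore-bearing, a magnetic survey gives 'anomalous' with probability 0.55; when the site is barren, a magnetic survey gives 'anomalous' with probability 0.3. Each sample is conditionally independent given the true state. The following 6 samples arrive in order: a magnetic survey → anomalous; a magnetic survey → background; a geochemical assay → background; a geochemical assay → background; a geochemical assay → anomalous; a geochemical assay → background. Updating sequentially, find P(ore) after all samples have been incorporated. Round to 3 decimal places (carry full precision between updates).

After a magnetic survey='anomalous': P(ore) = 0.55·0.5000 / (0.55·0.5000 + 0.3·0.5000) ≈ 0.6471
After a magnetic survey='background': P(ore) = 0.45·0.6471 / (0.45·0.6471 + 0.7·0.3529) ≈ 0.5410
After a geochemical assay='background': P(ore) = 0.85·0.5410 / (0.85·0.5410 + 0.9·0.4590) ≈ 0.5268
After a geochemical assay='background': P(ore) = 0.85·0.5268 / (0.85·0.5268 + 0.9·0.4732) ≈ 0.5125
After a geochemical assay='anomalous': P(ore) = 0.15·0.5125 / (0.15·0.5125 + 0.1·0.4875) ≈ 0.6119
After a geochemical assay='background': P(ore) = 0.85·0.6119 / (0.85·0.6119 + 0.9·0.3881) ≈ 0.5983

0.598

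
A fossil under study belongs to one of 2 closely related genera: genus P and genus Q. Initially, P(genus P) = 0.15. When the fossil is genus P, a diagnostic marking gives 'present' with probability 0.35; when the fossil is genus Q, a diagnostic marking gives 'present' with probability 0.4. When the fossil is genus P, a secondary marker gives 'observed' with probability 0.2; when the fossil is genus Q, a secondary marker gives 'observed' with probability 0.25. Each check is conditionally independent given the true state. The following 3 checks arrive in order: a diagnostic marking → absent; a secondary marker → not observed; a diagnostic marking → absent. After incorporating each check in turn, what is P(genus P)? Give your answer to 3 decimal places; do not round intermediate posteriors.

0.181

Each posterior becomes the prior for the next update.
After a diagnostic marking='absent': P(genus P) = 0.65·0.1500 / (0.65·0.1500 + 0.6·0.8500) ≈ 0.1605
After a secondary marker='not observed': P(genus P) = 0.8·0.1605 / (0.8·0.1605 + 0.75·0.8395) ≈ 0.1694
After a diagnostic marking='absent': P(genus P) = 0.65·0.1694 / (0.65·0.1694 + 0.6·0.8306) ≈ 0.1809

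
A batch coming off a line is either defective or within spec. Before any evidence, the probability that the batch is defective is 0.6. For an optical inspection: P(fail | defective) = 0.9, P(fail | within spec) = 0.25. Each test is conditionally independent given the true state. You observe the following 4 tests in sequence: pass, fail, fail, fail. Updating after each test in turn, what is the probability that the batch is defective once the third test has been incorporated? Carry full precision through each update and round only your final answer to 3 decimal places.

After 'pass': P(defective) = 0.1·0.6000 / (0.1·0.6000 + 0.75·0.4000) ≈ 0.1667
After 'fail': P(defective) = 0.9·0.1667 / (0.9·0.1667 + 0.25·0.8333) ≈ 0.4186
After 'fail': P(defective) = 0.9·0.4186 / (0.9·0.4186 + 0.25·0.5814) ≈ 0.7216

0.722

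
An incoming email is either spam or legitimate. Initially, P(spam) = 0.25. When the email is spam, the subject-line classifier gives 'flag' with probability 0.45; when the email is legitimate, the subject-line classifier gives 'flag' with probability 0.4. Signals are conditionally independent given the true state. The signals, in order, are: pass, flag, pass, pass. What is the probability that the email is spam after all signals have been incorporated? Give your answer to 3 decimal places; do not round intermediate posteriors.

0.224

After 'pass': P(spam) = 0.55·0.2500 / (0.55·0.2500 + 0.6·0.7500) ≈ 0.2340
After 'flag': P(spam) = 0.45·0.2340 / (0.45·0.2340 + 0.4·0.7660) ≈ 0.2558
After 'pass': P(spam) = 0.55·0.2558 / (0.55·0.2558 + 0.6·0.7442) ≈ 0.2396
After 'pass': P(spam) = 0.55·0.2396 / (0.55·0.2396 + 0.6·0.7604) ≈ 0.2241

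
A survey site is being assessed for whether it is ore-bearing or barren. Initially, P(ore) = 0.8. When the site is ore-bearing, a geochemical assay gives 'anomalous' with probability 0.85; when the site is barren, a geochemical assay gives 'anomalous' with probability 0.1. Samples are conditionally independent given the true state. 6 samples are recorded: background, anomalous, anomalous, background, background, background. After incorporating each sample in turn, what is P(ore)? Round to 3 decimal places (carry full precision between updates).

0.182

Each posterior becomes the prior for the next update.
After 'background': P(ore) = 0.15·0.8000 / (0.15·0.8000 + 0.9·0.2000) ≈ 0.4000
After 'anomalous': P(ore) = 0.85·0.4000 / (0.85·0.4000 + 0.1·0.6000) ≈ 0.8500
After 'anomalous': P(ore) = 0.85·0.8500 / (0.85·0.8500 + 0.1·0.1500) ≈ 0.9797
After 'background': P(ore) = 0.15·0.9797 / (0.15·0.9797 + 0.9·0.0203) ≈ 0.8892
After 'background': P(ore) = 0.15·0.8892 / (0.15·0.8892 + 0.9·0.1108) ≈ 0.5723
After 'background': P(ore) = 0.15·0.5723 / (0.15·0.5723 + 0.9·0.4277) ≈ 0.1823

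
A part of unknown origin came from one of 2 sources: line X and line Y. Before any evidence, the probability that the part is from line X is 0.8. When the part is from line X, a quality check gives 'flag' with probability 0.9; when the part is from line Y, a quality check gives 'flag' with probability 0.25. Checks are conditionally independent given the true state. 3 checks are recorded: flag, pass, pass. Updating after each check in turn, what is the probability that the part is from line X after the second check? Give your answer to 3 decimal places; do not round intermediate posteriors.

After 'flag': P(line X) = 0.9·0.8000 / (0.9·0.8000 + 0.25·0.2000) ≈ 0.9351
After 'pass': P(line X) = 0.1·0.9351 / (0.1·0.9351 + 0.75·0.0649) ≈ 0.6575

0.658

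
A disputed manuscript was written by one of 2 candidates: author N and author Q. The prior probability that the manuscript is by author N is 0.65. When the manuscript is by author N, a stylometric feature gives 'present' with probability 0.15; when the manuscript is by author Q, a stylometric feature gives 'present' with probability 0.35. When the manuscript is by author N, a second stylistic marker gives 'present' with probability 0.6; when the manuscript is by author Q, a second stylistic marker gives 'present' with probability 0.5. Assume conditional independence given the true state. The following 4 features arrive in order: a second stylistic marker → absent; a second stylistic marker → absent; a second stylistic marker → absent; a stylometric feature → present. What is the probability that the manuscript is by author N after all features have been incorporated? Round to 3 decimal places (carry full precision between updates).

After a second stylistic marker='absent': P(author N) = 0.4·0.6500 / (0.4·0.6500 + 0.5·0.3500) ≈ 0.5977
After a second stylistic marker='absent': P(author N) = 0.4·0.5977 / (0.4·0.5977 + 0.5·0.4023) ≈ 0.5431
After a second stylistic marker='absent': P(author N) = 0.4·0.5431 / (0.4·0.5431 + 0.5·0.4569) ≈ 0.4874
After a stylometric feature='present': P(author N) = 0.15·0.4874 / (0.15·0.4874 + 0.35·0.5126) ≈ 0.2895

0.290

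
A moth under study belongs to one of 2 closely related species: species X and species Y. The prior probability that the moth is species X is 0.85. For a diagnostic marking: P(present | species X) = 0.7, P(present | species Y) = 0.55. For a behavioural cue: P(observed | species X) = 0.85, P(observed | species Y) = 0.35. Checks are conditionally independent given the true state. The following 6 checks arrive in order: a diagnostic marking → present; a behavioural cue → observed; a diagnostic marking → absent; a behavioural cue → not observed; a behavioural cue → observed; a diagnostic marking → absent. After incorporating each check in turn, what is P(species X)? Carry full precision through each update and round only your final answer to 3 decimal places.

After a diagnostic marking='present': P(species X) = 0.7·0.8500 / (0.7·0.8500 + 0.55·0.1500) ≈ 0.8782
After a behavioural cue='observed': P(species X) = 0.85·0.8782 / (0.85·0.8782 + 0.35·0.1218) ≈ 0.9460
After a diagnostic marking='absent': P(species X) = 0.3·0.9460 / (0.3·0.9460 + 0.45·0.0540) ≈ 0.9211
After a behavioural cue='not observed': P(species X) = 0.15·0.9211 / (0.15·0.9211 + 0.65·0.0789) ≈ 0.7293
After a behavioural cue='observed': P(species X) = 0.85·0.7293 / (0.85·0.7293 + 0.35·0.2707) ≈ 0.8674
After a diagnostic marking='absent': P(species X) = 0.3·0.8674 / (0.3·0.8674 + 0.45·0.1326) ≈ 0.8135

0.814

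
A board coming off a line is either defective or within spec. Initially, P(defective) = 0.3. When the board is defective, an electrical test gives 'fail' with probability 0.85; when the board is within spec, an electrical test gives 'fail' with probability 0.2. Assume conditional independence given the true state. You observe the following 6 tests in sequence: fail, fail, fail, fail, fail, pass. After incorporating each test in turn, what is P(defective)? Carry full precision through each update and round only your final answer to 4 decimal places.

0.9911

After 'fail': P(defective) = 0.85·0.3000 / (0.85·0.3000 + 0.2·0.7000) ≈ 0.6456
After 'fail': P(defective) = 0.85·0.6456 / (0.85·0.6456 + 0.2·0.3544) ≈ 0.8856
After 'fail': P(defective) = 0.85·0.8856 / (0.85·0.8856 + 0.2·0.1144) ≈ 0.9705
After 'fail': P(defective) = 0.85·0.9705 / (0.85·0.9705 + 0.2·0.0295) ≈ 0.9929
After 'fail': P(defective) = 0.85·0.9929 / (0.85·0.9929 + 0.2·0.0071) ≈ 0.9983
After 'pass': P(defective) = 0.15·0.9983 / (0.15·0.9983 + 0.8·0.0017) ≈ 0.9911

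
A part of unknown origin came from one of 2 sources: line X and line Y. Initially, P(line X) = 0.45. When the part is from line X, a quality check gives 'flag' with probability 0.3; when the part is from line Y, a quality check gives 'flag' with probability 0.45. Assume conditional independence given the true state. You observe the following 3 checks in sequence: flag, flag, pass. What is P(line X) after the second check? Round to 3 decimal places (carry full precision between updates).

0.267

After 'flag': P(line X) = 0.3·0.4500 / (0.3·0.4500 + 0.45·0.5500) ≈ 0.3529
After 'flag': P(line X) = 0.3·0.3529 / (0.3·0.3529 + 0.45·0.6471) ≈ 0.2667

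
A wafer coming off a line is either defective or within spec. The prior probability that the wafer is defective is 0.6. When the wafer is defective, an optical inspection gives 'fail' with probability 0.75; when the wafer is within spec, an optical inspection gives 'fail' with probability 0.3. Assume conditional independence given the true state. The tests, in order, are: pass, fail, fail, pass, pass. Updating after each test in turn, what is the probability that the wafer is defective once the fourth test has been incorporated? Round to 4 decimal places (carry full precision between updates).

0.5446

After 'pass': P(defective) = 0.25·0.6000 / (0.25·0.6000 + 0.7·0.4000) ≈ 0.3488
After 'fail': P(defective) = 0.75·0.3488 / (0.75·0.3488 + 0.3·0.6512) ≈ 0.5725
After 'fail': P(defective) = 0.75·0.5725 / (0.75·0.5725 + 0.3·0.4275) ≈ 0.7700
After 'pass': P(defective) = 0.25·0.7700 / (0.25·0.7700 + 0.7·0.2300) ≈ 0.5446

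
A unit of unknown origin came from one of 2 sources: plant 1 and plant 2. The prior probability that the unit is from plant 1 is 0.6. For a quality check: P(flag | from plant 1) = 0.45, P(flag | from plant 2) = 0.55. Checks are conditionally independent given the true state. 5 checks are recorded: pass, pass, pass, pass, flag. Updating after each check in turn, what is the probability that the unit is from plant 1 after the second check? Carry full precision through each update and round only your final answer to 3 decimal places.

0.691

After 'pass': P(plant 1) = 0.55·0.6000 / (0.55·0.6000 + 0.45·0.4000) ≈ 0.6471
After 'pass': P(plant 1) = 0.55·0.6471 / (0.55·0.6471 + 0.45·0.3529) ≈ 0.6914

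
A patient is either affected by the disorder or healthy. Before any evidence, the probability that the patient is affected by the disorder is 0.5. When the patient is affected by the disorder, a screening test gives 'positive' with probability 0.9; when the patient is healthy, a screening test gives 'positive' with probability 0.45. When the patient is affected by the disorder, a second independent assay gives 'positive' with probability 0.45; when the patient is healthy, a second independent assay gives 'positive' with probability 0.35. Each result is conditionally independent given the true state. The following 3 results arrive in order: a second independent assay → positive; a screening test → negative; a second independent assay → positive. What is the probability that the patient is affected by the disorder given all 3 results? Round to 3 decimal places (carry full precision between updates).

After a second independent assay='positive': P(affected) = 0.45·0.5000 / (0.45·0.5000 + 0.35·0.5000) ≈ 0.5625
After a screening test='negative': P(affected) = 0.1·0.5625 / (0.1·0.5625 + 0.55·0.4375) ≈ 0.1895
After a second independent assay='positive': P(affected) = 0.45·0.1895 / (0.45·0.1895 + 0.35·0.8105) ≈ 0.2311

0.231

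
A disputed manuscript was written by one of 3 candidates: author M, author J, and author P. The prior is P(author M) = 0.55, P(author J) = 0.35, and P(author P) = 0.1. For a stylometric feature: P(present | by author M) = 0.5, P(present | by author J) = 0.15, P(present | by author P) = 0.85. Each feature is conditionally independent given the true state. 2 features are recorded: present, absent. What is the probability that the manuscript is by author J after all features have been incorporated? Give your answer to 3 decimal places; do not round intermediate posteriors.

0.229

Each posterior becomes the prior for the next update.
After 'present': normaliser = 0.5·0.5500 + 0.15·0.3500 + 0.85·0.1000; P(author M) ≈ 0.6667, P(author J) ≈ 0.1273, P(author P) ≈ 0.2061
After 'absent': normaliser = 0.5·0.6667 + 0.85·0.1273 + 0.15·0.2061; P(author M) ≈ 0.7056, P(author J) ≈ 0.2290, P(author P) ≈ 0.0654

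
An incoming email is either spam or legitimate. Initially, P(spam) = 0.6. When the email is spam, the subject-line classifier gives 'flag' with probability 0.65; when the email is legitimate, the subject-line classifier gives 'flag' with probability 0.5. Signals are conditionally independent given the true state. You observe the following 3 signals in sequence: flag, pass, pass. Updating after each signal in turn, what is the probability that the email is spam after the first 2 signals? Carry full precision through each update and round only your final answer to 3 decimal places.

After 'flag': P(spam) = 0.65·0.6000 / (0.65·0.6000 + 0.5·0.4000) ≈ 0.6610
After 'pass': P(spam) = 0.35·0.6610 / (0.35·0.6610 + 0.5·0.3390) ≈ 0.5772

0.577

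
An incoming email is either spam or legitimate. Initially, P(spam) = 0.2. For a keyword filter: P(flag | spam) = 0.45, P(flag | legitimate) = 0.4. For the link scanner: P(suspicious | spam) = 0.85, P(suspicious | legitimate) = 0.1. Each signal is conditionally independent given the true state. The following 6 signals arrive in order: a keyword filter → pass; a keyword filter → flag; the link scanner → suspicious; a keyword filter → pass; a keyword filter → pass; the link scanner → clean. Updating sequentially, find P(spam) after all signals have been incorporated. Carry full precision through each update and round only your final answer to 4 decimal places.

After a keyword filter='pass': P(spam) = 0.55·0.2000 / (0.55·0.2000 + 0.6·0.8000) ≈ 0.1864
After a keyword filter='flag': P(spam) = 0.45·0.1864 / (0.45·0.1864 + 0.4·0.8136) ≈ 0.2050
After the link scanner='suspicious': P(spam) = 0.85·0.2050 / (0.85·0.2050 + 0.1·0.7950) ≈ 0.6867
After a keyword filter='pass': P(spam) = 0.55·0.6867 / (0.55·0.6867 + 0.6·0.3133) ≈ 0.6676
After a keyword filter='pass': P(spam) = 0.55·0.6676 / (0.55·0.6676 + 0.6·0.3324) ≈ 0.6481
After the link scanner='clean': P(spam) = 0.15·0.6481 / (0.15·0.6481 + 0.9·0.3519) ≈ 0.2348

0.2348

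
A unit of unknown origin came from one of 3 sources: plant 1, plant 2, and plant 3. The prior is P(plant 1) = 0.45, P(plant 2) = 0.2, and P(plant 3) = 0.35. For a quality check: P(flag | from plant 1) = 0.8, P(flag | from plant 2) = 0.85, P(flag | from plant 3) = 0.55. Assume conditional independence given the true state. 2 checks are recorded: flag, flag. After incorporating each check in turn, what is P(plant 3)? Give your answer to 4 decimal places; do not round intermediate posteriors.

After 'flag': normaliser = 0.8·0.4500 + 0.85·0.2000 + 0.55·0.3500; P(plant 1) ≈ 0.4983, P(plant 2) ≈ 0.2353, P(plant 3) ≈ 0.2664
After 'flag': normaliser = 0.8·0.4983 + 0.85·0.2353 + 0.55·0.2664; P(plant 1) ≈ 0.5349, P(plant 2) ≈ 0.2684, P(plant 3) ≈ 0.1967

0.1967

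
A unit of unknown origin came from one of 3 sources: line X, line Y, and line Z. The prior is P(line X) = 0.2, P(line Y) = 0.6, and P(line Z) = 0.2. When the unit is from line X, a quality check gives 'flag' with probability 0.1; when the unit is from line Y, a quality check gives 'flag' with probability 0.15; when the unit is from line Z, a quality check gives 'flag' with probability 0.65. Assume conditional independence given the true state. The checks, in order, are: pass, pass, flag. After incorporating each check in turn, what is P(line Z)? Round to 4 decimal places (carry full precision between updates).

0.1639

After 'pass': normaliser = 0.9·0.2000 + 0.85·0.6000 + 0.35·0.2000; P(line X) ≈ 0.2368, P(line Y) ≈ 0.6711, P(line Z) ≈ 0.0921
After 'pass': normaliser = 0.9·0.2368 + 0.85·0.6711 + 0.35·0.0921; P(line X) ≈ 0.2613, P(line Y) ≈ 0.6992, P(line Z) ≈ 0.0395
After 'flag': normaliser = 0.1·0.2613 + 0.15·0.6992 + 0.65·0.0395; P(line X) ≈ 0.1668, P(line Y) ≈ 0.6693, P(line Z) ≈ 0.1639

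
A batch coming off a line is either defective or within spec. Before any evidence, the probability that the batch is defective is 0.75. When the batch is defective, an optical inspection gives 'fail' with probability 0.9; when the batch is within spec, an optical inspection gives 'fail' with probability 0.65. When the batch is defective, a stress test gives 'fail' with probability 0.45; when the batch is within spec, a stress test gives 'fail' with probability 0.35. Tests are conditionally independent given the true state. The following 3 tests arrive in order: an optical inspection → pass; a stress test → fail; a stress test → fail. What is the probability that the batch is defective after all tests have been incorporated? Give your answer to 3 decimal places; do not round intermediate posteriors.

0.586

After an optical inspection='pass': P(defective) = 0.1·0.7500 / (0.1·0.7500 + 0.35·0.2500) ≈ 0.4615
After a stress test='fail': P(defective) = 0.45·0.4615 / (0.45·0.4615 + 0.35·0.5385) ≈ 0.5243
After a stress test='fail': P(defective) = 0.45·0.5243 / (0.45·0.5243 + 0.35·0.4757) ≈ 0.5862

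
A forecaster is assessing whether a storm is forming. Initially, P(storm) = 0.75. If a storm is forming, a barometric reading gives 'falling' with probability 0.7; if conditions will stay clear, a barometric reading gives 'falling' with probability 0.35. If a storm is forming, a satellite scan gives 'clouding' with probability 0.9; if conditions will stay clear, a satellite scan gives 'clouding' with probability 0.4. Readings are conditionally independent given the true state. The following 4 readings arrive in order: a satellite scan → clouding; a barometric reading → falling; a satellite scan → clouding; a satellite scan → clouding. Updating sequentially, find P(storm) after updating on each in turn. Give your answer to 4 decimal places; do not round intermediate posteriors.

After a satellite scan='clouding': P(storm) = 0.9·0.7500 / (0.9·0.7500 + 0.4·0.2500) ≈ 0.8710
After a barometric reading='falling': P(storm) = 0.7·0.8710 / (0.7·0.8710 + 0.35·0.1290) ≈ 0.9310
After a satellite scan='clouding': P(storm) = 0.9·0.9310 / (0.9·0.9310 + 0.4·0.0690) ≈ 0.9681
After a satellite scan='clouding': P(storm) = 0.9·0.9681 / (0.9·0.9681 + 0.4·0.0319) ≈ 0.9856

0.9856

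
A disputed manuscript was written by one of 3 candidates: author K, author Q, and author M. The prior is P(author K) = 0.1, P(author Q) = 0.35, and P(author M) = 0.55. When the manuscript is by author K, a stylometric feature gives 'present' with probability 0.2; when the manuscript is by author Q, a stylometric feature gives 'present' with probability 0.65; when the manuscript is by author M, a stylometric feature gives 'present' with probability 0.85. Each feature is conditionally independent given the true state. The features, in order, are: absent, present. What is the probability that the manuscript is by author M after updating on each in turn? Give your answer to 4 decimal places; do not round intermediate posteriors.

After 'absent': normaliser = 0.8·0.1000 + 0.35·0.3500 + 0.15·0.5500; P(author K) ≈ 0.2807, P(author Q) ≈ 0.4298, P(author M) ≈ 0.2895
After 'present': normaliser = 0.2·0.2807 + 0.65·0.4298 + 0.85·0.2895; P(author K) ≈ 0.0965, P(author Q) ≈ 0.4804, P(author M) ≈ 0.4231

0.4231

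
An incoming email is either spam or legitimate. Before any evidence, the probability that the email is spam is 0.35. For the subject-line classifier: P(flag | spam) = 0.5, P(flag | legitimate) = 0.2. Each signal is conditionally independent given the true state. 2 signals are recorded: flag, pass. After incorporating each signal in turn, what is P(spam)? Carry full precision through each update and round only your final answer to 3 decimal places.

Each posterior becomes the prior for the next update.
After 'flag': P(spam) = 0.5·0.3500 / (0.5·0.3500 + 0.2·0.6500) ≈ 0.5738
After 'pass': P(spam) = 0.5·0.5738 / (0.5·0.5738 + 0.8·0.4262) ≈ 0.4569

0.457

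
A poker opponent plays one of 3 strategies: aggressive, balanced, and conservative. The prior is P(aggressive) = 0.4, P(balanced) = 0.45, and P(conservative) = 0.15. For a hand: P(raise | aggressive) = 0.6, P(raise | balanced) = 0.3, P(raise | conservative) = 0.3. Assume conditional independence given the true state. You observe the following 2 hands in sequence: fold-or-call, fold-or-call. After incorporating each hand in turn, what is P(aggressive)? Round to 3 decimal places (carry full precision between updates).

Each posterior becomes the prior for the next update.
After 'fold-or-call': normaliser = 0.4·0.4000 + 0.7·0.4500 + 0.7·0.1500; P(aggressive) ≈ 0.2759, P(balanced) ≈ 0.5431, P(conservative) ≈ 0.1810
After 'fold-or-call': normaliser = 0.4·0.2759 + 0.7·0.5431 + 0.7·0.1810; P(aggressive) ≈ 0.1788, P(balanced) ≈ 0.6159, P(conservative) ≈ 0.2053

0.179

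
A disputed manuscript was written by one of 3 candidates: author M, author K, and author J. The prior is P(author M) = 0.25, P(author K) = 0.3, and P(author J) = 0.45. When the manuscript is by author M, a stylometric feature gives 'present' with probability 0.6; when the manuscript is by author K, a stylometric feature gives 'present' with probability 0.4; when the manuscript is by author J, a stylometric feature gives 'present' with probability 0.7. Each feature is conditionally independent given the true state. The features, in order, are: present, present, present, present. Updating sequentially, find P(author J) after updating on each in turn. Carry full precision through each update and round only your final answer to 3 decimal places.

After 'present': normaliser = 0.6·0.2500 + 0.4·0.3000 + 0.7·0.4500; P(author M) ≈ 0.2564, P(author K) ≈ 0.2051, P(author J) ≈ 0.5385
After 'present': normaliser = 0.6·0.2564 + 0.4·0.2051 + 0.7·0.5385; P(author M) ≈ 0.2510, P(author K) ≈ 0.1339, P(author J) ≈ 0.6151
After 'present': normaliser = 0.6·0.2510 + 0.4·0.1339 + 0.7·0.6151; P(author M) ≈ 0.2373, P(author K) ≈ 0.0844, P(author J) ≈ 0.6783
After 'present': normaliser = 0.6·0.2373 + 0.4·0.0844 + 0.7·0.6783; P(author M) ≈ 0.2187, P(author K) ≈ 0.0518, P(author J) ≈ 0.7294

0.729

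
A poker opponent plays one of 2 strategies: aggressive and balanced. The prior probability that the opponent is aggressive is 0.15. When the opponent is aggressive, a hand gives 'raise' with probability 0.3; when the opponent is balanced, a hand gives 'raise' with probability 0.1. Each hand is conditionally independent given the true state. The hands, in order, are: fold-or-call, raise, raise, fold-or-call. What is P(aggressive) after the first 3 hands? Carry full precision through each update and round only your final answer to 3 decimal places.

0.553

After 'fold-or-call': P(aggressive) = 0.7·0.1500 / (0.7·0.1500 + 0.9·0.8500) ≈ 0.1207
After 'raise': P(aggressive) = 0.3·0.1207 / (0.3·0.1207 + 0.1·0.8793) ≈ 0.2917
After 'raise': P(aggressive) = 0.3·0.2917 / (0.3·0.2917 + 0.1·0.7083) ≈ 0.5526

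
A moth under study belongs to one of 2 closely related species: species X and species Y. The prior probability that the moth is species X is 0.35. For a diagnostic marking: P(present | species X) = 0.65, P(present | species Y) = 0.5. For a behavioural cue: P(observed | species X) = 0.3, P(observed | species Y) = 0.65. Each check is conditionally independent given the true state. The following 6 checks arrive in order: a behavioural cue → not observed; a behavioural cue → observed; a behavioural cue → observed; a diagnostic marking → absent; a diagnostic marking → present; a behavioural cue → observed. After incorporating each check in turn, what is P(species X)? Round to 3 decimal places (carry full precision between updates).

0.088

After a behavioural cue='not observed': P(species X) = 0.7·0.3500 / (0.7·0.3500 + 0.35·0.6500) ≈ 0.5185
After a behavioural cue='observed': P(species X) = 0.3·0.5185 / (0.3·0.5185 + 0.65·0.4815) ≈ 0.3320
After a behavioural cue='observed': P(species X) = 0.3·0.3320 / (0.3·0.3320 + 0.65·0.6680) ≈ 0.1866
After a diagnostic marking='absent': P(species X) = 0.35·0.1866 / (0.35·0.1866 + 0.5·0.8134) ≈ 0.1384
After a diagnostic marking='present': P(species X) = 0.65·0.1384 / (0.65·0.1384 + 0.5·0.8616) ≈ 0.1727
After a behavioural cue='observed': P(species X) = 0.3·0.1727 / (0.3·0.1727 + 0.65·0.8273) ≈ 0.0879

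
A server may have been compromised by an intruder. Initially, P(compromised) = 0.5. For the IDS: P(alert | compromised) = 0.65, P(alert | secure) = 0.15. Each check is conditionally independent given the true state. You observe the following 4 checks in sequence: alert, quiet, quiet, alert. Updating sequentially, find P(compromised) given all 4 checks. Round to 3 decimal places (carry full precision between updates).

0.761

After 'alert': P(compromised) = 0.65·0.5000 / (0.65·0.5000 + 0.15·0.5000) ≈ 0.8125
After 'quiet': P(compromised) = 0.35·0.8125 / (0.35·0.8125 + 0.85·0.1875) ≈ 0.6408
After 'quiet': P(compromised) = 0.35·0.6408 / (0.35·0.6408 + 0.85·0.3592) ≈ 0.4235
After 'alert': P(compromised) = 0.65·0.4235 / (0.65·0.4235 + 0.15·0.5765) ≈ 0.7610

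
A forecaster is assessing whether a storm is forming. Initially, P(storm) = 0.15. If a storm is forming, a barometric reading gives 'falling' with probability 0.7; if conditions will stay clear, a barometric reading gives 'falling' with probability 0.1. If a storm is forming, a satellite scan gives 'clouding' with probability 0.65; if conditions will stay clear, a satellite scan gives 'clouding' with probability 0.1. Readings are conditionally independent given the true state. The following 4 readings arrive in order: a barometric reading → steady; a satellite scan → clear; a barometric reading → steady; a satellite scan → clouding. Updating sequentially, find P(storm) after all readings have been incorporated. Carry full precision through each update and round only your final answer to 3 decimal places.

Each posterior becomes the prior for the next update.
After a barometric reading='steady': P(storm) = 0.3·0.1500 / (0.3·0.1500 + 0.9·0.8500) ≈ 0.0556
After a satellite scan='clear': P(storm) = 0.35·0.0556 / (0.35·0.0556 + 0.9·0.9444) ≈ 0.0224
After a barometric reading='steady': P(storm) = 0.3·0.0224 / (0.3·0.0224 + 0.9·0.9776) ≈ 0.0076
After a satellite scan='clouding': P(storm) = 0.65·0.0076 / (0.65·0.0076 + 0.1·0.9924) ≈ 0.0472

0.047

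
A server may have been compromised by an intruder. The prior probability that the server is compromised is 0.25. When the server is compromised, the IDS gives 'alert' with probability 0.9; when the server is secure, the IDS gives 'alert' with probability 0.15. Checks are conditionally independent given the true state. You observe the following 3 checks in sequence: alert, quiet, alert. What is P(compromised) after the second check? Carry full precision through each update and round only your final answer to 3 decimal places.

Each posterior becomes the prior for the next update.
After 'alert': P(compromised) = 0.9·0.2500 / (0.9·0.2500 + 0.15·0.7500) ≈ 0.6667
After 'quiet': P(compromised) = 0.1·0.6667 / (0.1·0.6667 + 0.85·0.3333) ≈ 0.1905

0.190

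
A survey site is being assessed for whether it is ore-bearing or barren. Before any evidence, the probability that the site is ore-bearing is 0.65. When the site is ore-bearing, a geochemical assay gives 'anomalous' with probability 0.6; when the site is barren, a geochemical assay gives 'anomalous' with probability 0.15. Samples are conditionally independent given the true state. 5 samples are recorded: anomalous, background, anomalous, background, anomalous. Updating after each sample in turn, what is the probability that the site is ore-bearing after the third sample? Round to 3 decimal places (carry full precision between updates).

Each posterior becomes the prior for the next update.
After 'anomalous': P(ore) = 0.6·0.6500 / (0.6·0.6500 + 0.15·0.3500) ≈ 0.8814
After 'background': P(ore) = 0.4·0.8814 / (0.4·0.8814 + 0.85·0.1186) ≈ 0.7776
After 'anomalous': P(ore) = 0.6·0.7776 / (0.6·0.7776 + 0.15·0.2224) ≈ 0.9333

0.933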